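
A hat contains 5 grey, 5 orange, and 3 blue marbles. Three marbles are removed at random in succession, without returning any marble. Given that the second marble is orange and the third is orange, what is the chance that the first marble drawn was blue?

P(first=blue and the second marble is orange and the third is orange) = (3/13)·(5/12)·(4/11) = 5/143.
P(E) = Σ over first color = 25/429 + 5/143 + 5/143 = 5/39.
By Bayes, P(first=blue | E) = 5/143 / 5/39 = 3/11 ≈ 0.2727.

3/11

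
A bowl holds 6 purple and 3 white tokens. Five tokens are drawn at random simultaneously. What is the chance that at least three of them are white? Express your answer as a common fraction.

5/42

Sum the hypergeometric tail for j = 3,…,3 white tokens.
Favorable = C(3,3)·C(6,2) = 15; total = C(9,5) = 126.
P = 15/126 = 5/42 ≈ 0.1190.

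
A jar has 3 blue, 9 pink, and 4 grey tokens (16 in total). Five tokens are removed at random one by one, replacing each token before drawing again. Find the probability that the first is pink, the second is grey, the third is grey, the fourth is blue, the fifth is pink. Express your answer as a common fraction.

243/65536

Multiply the conditional probability of each draw in order, with replacement (the composition resets each draw).
P = (9/16) · (4/16) · (4/16) · (3/16) · (9/16) = 243/65536 ≈ 0.0037.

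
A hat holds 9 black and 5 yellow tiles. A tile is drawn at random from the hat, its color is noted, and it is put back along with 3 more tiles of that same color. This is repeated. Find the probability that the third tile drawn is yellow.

Sum over the four possibilities for the first two draws (yellow/not-yellow each), tracking how the yellow count and total change by +3 per draw.
P(third is yellow) = 5/14 ≈ 0.3571. (In a Pólya urn every draw has the same marginal probability 5/14.)

5/14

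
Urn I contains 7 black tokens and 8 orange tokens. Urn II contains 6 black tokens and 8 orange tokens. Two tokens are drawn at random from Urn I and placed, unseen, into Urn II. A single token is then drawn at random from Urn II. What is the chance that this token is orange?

Condition on how many of the transferred tokens are orange (from Urn I: 8 orange of 15; then Urn II has 16 total).
  0 orange: C(8,0)C(7,2)/C(15,2) = 1/5; then P = 8/16
  1 orange: C(8,1)C(7,1)/C(15,2) = 8/15; then P = 9/16
  2 orange: C(8,2)C(7,0)/C(15,2) = 4/15; then P = 10/16
P(orange from Urn II) = 17/30 ≈ 0.5667.

17/30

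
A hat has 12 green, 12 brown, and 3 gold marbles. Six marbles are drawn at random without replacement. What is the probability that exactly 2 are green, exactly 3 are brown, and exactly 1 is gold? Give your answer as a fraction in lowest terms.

Unordered draws without replacement: count favorable combinations over C(27,6).
Favorable = C(12,2) · C(12,3) · C(3,1) = 43560; total = C(27,6) = 296010.
P = 43560/296010 = 44/299 ≈ 0.1472.

44/299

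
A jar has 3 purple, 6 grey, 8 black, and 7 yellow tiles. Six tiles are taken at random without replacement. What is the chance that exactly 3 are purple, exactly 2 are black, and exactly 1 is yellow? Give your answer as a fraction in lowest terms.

Unordered draws without replacement: count favorable combinations over C(24,6).
Favorable = C(3,3) · C(6,0) · C(8,2) · C(7,1) = 196; total = C(24,6) = 134596.
P = 196/134596 = 7/4807 ≈ 0.0015.

7/4807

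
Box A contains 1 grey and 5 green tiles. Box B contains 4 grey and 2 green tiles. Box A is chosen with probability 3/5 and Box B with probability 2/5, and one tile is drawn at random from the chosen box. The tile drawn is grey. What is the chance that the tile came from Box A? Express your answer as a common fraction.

3/11

P(grey | Box A) = 1/6; P(grey | Box B) = 2/3.
P(grey) = 3/5·1/6 + 2/5·2/3 = 11/30.
By Bayes' rule, P(Box A | grey) = 1/10 / 11/30 = 3/11 ≈ 0.2727.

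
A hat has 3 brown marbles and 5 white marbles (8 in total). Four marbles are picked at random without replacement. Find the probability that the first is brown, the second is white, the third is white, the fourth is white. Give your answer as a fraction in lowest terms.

Multiply the conditional probability of each draw in order, without replacement, so each draw removes one from its color and from the total.
P = (3/8) · (5/7) · (4/6) · (3/5) = 3/28 ≈ 0.1071.

3/28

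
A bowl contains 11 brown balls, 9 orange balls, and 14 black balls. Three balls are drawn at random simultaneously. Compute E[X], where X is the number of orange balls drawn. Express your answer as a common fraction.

27/34

By linearity of expectation, E[X] = Σ P(draw i is orange); by symmetry each draw (even without replacement) has P(orange) = 9/34.
E[X] = 3 · 9/34 = 27/34 ≈ 0.7941.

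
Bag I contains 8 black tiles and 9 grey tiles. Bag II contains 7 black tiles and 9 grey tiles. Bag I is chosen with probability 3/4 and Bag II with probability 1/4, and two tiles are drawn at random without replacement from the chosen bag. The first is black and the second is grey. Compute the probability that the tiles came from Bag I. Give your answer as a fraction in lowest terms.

360/479

P(E | Bag I) = 9/34; P(E | Bag II) = 21/80.
P(E) = 3/4·9/34 + 1/4·21/80 = 1437/5440.
By Bayes' rule, P(Bag I | E) = 27/136 / 1437/5440 = 360/479 ≈ 0.7516.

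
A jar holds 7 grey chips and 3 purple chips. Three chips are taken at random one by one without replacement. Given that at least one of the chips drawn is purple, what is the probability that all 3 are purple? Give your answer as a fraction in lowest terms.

P(all 3 purple) = C(3,3)/C(10,3) = 1/120; P(at least one purple) = 1 − C(7,3)/C(10,3) = 17/24.
Since 'all 3 purple' ⊆ 'at least one purple', P(all 3 | at least one) = 1/120 / 17/24 = 1/85 ≈ 0.0118.

1/85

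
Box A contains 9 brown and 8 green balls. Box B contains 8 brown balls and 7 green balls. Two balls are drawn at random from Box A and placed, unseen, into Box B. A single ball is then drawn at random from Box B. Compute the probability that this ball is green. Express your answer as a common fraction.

135/289

Condition on how many of the transferred balls are green (from Box A: 8 green of 17; then Box B has 17 total).
  0 green: C(8,0)C(9,2)/C(17,2) = 9/34; then P = 7/17
  1 green: C(8,1)C(9,1)/C(17,2) = 9/17; then P = 8/17
  2 green: C(8,2)C(9,0)/C(17,2) = 7/34; then P = 9/17
P(green from Box B) = 135/289 ≈ 0.4671.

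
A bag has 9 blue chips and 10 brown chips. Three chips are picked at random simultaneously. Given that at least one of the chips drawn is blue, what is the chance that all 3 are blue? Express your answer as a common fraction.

P(all 3 blue) = C(9,3)/C(19,3) = 28/323; P(at least one blue) = 1 − C(10,3)/C(19,3) = 283/323.
Since 'all 3 blue' ⊆ 'at least one blue', P(all 3 | at least one) = 28/323 / 283/323 = 28/283 ≈ 0.0989.

28/283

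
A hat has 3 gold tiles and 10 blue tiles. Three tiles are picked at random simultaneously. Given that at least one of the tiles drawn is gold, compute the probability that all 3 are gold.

P(all 3 gold) = C(3,3)/C(13,3) = 1/286; P(at least one gold) = 1 − C(10,3)/C(13,3) = 83/143.
Since 'all 3 gold' ⊆ 'at least one gold', P(all 3 | at least one) = 1/286 / 83/143 = 1/166 ≈ 0.0060.

1/166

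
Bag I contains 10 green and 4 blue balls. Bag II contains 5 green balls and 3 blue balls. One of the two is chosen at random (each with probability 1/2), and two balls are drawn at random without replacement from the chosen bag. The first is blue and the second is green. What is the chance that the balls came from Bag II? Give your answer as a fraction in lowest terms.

39/71

P(E | Bag I) = 20/91; P(E | Bag II) = 15/56.
P(E) = 1/2·20/91 + 1/2·15/56 = 355/1456.
By Bayes' rule, P(Bag II | E) = 15/112 / 355/1456 = 39/71 ≈ 0.5493.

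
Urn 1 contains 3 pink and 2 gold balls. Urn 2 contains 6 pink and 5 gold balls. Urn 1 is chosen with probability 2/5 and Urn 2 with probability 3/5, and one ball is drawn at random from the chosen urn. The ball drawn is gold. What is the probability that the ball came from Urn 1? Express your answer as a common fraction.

P(gold | Urn 1) = 2/5; P(gold | Urn 2) = 5/11.
P(gold) = 2/5·2/5 + 3/5·5/11 = 119/275.
By Bayes' rule, P(Urn 1 | gold) = 4/25 / 119/275 = 44/119 ≈ 0.3697.

44/119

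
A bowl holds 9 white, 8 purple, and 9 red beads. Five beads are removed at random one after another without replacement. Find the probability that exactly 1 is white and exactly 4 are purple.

63/6578

Unordered draws without replacement: count favorable combinations over C(26,5).
Favorable = C(9,1) · C(8,4) · C(9,0) = 630; total = C(26,5) = 65780.
P = 630/65780 = 63/6578 ≈ 0.0096.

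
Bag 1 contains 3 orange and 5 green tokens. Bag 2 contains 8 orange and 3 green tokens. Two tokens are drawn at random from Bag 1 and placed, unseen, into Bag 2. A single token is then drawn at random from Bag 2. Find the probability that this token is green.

Condition on how many of the transferred tokens are green (from Bag 1: 5 green of 8; then Bag 2 has 13 total).
  0 green: C(5,0)C(3,2)/C(8,2) = 3/28; then P = 3/13
  1 green: C(5,1)C(3,1)/C(8,2) = 15/28; then P = 4/13
  2 green: C(5,2)C(3,0)/C(8,2) = 5/14; then P = 5/13
P(green from Bag 2) = 17/52 ≈ 0.3269.

17/52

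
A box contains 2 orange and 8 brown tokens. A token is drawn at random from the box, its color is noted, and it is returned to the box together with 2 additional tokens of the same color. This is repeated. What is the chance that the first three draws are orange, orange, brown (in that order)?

4/105

Track the composition after each reinforcement of +2.
P = (2/10) · (4/12) · (8/14) = 4/105 ≈ 0.0381.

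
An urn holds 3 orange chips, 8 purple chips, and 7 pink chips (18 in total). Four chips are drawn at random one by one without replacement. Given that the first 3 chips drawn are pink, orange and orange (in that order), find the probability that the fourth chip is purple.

8/15

After removing 2 orange, 1 pink, the urn has 8 purple out of 15 remaining.
P(fourth is purple | given) = 8/15 ≈ 0.5333.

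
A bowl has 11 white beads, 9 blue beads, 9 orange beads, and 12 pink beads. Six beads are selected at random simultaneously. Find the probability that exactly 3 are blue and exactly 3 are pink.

1540/374699

Unordered draws without replacement: count favorable combinations over C(41,6).
Favorable = C(11,0) · C(9,3) · C(9,0) · C(12,3) = 18480; total = C(41,6) = 4496388.
P = 18480/4496388 = 1540/374699 ≈ 0.0041.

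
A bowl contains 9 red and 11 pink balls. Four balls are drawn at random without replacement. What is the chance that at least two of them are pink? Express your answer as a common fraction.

Sum the hypergeometric tail for j = 2,…,4 pink balls.
Favorable = C(11,2)·C(9,2) + C(11,3)·C(9,1) + C(11,4)·C(9,0) = 3795; total = C(20,4) = 4845.
P = 3795/4845 = 253/323 ≈ 0.7833.

253/323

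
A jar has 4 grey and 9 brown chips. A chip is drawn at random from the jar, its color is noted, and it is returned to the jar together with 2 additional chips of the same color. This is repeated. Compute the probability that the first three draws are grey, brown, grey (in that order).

72/1105

Track the composition after each reinforcement of +2.
P = (4/13) · (9/15) · (6/17) = 72/1105 ≈ 0.0652.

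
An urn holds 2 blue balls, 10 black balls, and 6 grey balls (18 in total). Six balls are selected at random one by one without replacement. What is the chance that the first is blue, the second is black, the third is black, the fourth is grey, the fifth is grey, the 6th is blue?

Multiply the conditional probability of each draw in order, without replacement, so each draw removes one from its color and from the total.
P = (2/18) · (10/17) · (9/16) · (6/15) · (5/14) · (1/13) = 5/12376 ≈ 0.0004.

5/12376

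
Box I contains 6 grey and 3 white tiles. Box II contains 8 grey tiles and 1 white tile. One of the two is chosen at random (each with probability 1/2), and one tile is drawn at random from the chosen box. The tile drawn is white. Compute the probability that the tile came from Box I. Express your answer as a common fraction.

P(white | Box I) = 1/3; P(white | Box II) = 1/9.
P(white) = 1/2·1/3 + 1/2·1/9 = 2/9.
By Bayes' rule, P(Box I | white) = 1/6 / 2/9 = 3/4 ≈ 0.7500.

3/4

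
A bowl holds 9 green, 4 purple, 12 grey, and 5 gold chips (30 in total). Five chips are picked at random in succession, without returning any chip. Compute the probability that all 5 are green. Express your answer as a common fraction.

Unordered draws without replacement: count favorable combinations over C(30,5).
Favorable = C(9,5) · C(4,0) · C(12,0) · C(5,0) = 126; total = C(30,5) = 142506.
P = 126/142506 = 1/1131 ≈ 0.0009.

1/1131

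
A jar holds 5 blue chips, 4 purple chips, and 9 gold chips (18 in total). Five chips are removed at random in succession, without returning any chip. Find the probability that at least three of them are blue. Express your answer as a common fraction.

Sum the hypergeometric tail for j = 3,…,5 blue chips.
Favorable = C(5,3)·C(13,2) + C(5,4)·C(13,1) + C(5,5)·C(13,0) = 846; total = C(18,5) = 8568.
P = 846/8568 = 47/476 ≈ 0.0987.

47/476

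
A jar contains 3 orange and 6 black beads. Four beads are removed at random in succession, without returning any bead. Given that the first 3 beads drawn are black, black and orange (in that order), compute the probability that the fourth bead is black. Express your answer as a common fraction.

After removing 1 orange, 2 black, the jar has 4 black out of 6 remaining.
P(fourth is black | given) = 4/6 = 2/3 ≈ 0.6667.

2/3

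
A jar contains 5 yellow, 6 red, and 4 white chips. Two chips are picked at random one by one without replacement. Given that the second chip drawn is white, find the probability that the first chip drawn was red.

P(first=red and the second chip drawn is white) = (6/15)·(4/14) = 4/35.
P(the second chip drawn is white) = Σ over first color = 2/21 + 4/35 + 2/35 = 4/15.
By Bayes, P(first=red | the second chip drawn is white) = 4/35 / 4/15 = 3/7 ≈ 0.4286.

3/7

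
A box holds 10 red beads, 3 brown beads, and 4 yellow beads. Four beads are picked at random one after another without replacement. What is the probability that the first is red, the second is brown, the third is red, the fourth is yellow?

Multiply the conditional probability of each draw in order, without replacement, so each draw removes one from its color and from the total.
P = (10/17) · (3/16) · (9/15) · (4/14) = 9/476 ≈ 0.0189.

9/476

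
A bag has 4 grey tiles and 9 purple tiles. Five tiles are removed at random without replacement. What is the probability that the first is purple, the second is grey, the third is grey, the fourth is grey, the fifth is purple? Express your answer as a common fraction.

Multiply the conditional probability of each draw in order, without replacement, so each draw removes one from its color and from the total.
P = (9/13) · (4/12) · (3/11) · (2/10) · (8/9) = 8/715 ≈ 0.0112.

8/715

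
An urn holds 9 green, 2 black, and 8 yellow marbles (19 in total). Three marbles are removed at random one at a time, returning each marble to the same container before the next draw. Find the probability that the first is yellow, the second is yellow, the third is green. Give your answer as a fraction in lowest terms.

576/6859

Multiply the conditional probability of each draw in order, with replacement (the composition resets each draw).
P = (8/19) · (8/19) · (9/19) = 576/6859 ≈ 0.0840.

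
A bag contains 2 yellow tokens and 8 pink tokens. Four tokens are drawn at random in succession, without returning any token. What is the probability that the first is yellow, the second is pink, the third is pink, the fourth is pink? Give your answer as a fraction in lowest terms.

Multiply the conditional probability of each draw in order, without replacement, so each draw removes one from its color and from the total.
P = (2/10) · (8/9) · (7/8) · (6/7) = 2/15 ≈ 0.1333.

2/15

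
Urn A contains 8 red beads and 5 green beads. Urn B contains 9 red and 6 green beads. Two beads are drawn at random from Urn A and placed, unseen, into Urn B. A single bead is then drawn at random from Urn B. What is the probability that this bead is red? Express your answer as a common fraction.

Condition on how many of the transferred beads are red (from Urn A: 8 red of 13; then Urn B has 17 total).
  0 red: C(8,0)C(5,2)/C(13,2) = 5/39; then P = 9/17
  1 red: C(8,1)C(5,1)/C(13,2) = 20/39; then P = 10/17
  2 red: C(8,2)C(5,0)/C(13,2) = 14/39; then P = 11/17
P(red from Urn B) = 133/221 ≈ 0.6018.

133/221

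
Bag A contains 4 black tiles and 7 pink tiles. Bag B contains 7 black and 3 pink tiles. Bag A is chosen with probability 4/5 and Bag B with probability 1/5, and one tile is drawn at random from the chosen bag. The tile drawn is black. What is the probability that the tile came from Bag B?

77/237

P(black | Bag A) = 4/11; P(black | Bag B) = 7/10.
P(black) = 4/5·4/11 + 1/5·7/10 = 237/550.
By Bayes' rule, P(Bag B | black) = 7/50 / 237/550 = 77/237 ≈ 0.3249.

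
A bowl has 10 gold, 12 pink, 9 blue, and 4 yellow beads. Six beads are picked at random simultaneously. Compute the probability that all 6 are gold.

Unordered draws without replacement: count favorable combinations over C(35,6).
Favorable = C(10,6) · C(12,0) · C(9,0) · C(4,0) = 210; total = C(35,6) = 1623160.
P = 210/1623160 = 3/23188 ≈ 0.0001.

3/23188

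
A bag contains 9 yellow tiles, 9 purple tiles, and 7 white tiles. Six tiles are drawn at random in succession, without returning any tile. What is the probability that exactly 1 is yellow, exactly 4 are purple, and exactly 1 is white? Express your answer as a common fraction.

Unordered draws without replacement: count favorable combinations over C(25,6).
Favorable = C(9,1) · C(9,4) · C(7,1) = 7938; total = C(25,6) = 177100.
P = 7938/177100 = 567/12650 ≈ 0.0448.

567/12650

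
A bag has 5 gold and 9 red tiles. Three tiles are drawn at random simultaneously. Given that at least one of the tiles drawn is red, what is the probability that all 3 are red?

14/59

P(all 3 red) = C(9,3)/C(14,3) = 3/13; P(at least one red) = 1 − C(5,3)/C(14,3) = 177/182.
Since 'all 3 red' ⊆ 'at least one red', P(all 3 | at least one) = 3/13 / 177/182 = 14/59 ≈ 0.2373.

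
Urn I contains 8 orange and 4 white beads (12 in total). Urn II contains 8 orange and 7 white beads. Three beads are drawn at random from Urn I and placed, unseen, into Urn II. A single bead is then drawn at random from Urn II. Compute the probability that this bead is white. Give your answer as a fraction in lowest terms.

4/9

Condition on how many of the transferred beads are white (from Urn I: 4 white of 12; then Urn II has 18 total).
  0 white: C(4,0)C(8,3)/C(12,3) = 14/55; then P = 7/18
  1 white: C(4,1)C(8,2)/C(12,3) = 28/55; then P = 8/18
  2 white: C(4,2)C(8,1)/C(12,3) = 12/55; then P = 9/18
  3 white: C(4,3)C(8,0)/C(12,3) = 1/55; then P = 10/18
P(white from Urn II) = 4/9 ≈ 0.4444.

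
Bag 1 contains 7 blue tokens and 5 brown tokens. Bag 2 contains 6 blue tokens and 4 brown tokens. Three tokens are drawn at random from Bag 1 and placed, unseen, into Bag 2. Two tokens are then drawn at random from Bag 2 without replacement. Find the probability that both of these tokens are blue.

97/286

Condition on how many of the transferred tokens are blue (from Bag 1: 7 blue of 12; then Bag 2 has 13 total).
  0 blue: C(7,0)C(5,3)/C(12,3) = 1/22; then P = C(6,2)/C(13,2) = 5/26
  1 blue: C(7,1)C(5,2)/C(12,3) = 7/22; then P = C(7,2)/C(13,2) = 7/26
  2 blue: C(7,2)C(5,1)/C(12,3) = 21/44; then P = C(8,2)/C(13,2) = 14/39
  3 blue: C(7,3)C(5,0)/C(12,3) = 7/44; then P = C(9,2)/C(13,2) = 6/13
P(both blue) = 97/286 ≈ 0.3392.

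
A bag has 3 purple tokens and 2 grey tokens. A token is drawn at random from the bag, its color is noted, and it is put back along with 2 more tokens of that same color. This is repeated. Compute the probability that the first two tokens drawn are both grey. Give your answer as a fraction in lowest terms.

8/35

After a grey draw the bag holds 4 grey out of 7.
P = (2/5)·(4/7) = 8/35 ≈ 0.2286.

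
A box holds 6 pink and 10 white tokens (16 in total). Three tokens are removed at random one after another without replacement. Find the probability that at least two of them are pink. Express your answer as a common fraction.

Sum the hypergeometric tail for j = 2,…,3 pink tokens.
Favorable = C(6,2)·C(10,1) + C(6,3)·C(10,0) = 170; total = C(16,3) = 560.
P = 170/560 = 17/56 ≈ 0.3036.

17/56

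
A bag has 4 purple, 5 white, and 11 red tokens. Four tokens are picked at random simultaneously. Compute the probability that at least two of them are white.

241/969

Sum the hypergeometric tail for j = 2,…,4 white tokens.
Favorable = C(5,2)·C(15,2) + C(5,3)·C(15,1) + C(5,4)·C(15,0) = 1205; total = C(20,4) = 4845.
P = 1205/4845 = 241/969 ≈ 0.2487.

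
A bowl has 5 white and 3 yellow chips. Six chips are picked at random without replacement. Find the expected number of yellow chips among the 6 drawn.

9/4

By linearity of expectation, E[X] = Σ P(draw i is yellow); by symmetry each draw (even without replacement) has P(yellow) = 3/8.
E[X] = 6 · 3/8 = 9/4 ≈ 2.2500.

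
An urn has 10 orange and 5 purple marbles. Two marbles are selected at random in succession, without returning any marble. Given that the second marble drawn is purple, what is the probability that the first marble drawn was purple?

P(first=purple and the second marble drawn is purple) = (5/15)·(4/14) = 2/21.
P(the second marble drawn is purple) = Σ over first color = 5/21 + 2/21 = 1/3.
By Bayes, P(first=purple | the second marble drawn is purple) = 2/21 / 1/3 = 2/7 ≈ 0.2857.

2/7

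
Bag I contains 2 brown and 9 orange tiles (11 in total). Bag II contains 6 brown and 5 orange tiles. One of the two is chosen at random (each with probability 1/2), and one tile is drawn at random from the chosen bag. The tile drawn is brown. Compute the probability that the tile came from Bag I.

P(brown | Bag I) = 2/11; P(brown | Bag II) = 6/11.
P(brown) = 1/2·2/11 + 1/2·6/11 = 4/11.
By Bayes' rule, P(Bag I | brown) = 1/11 / 4/11 = 1/4 ≈ 0.2500.

1/4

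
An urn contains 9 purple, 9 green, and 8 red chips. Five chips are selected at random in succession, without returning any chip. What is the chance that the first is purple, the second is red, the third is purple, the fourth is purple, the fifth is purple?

Multiply the conditional probability of each draw in order, without replacement, so each draw removes one from its color and from the total.
P = (9/26) · (8/25) · (8/24) · (7/23) · (6/22) = 252/82225 ≈ 0.0031.

252/82225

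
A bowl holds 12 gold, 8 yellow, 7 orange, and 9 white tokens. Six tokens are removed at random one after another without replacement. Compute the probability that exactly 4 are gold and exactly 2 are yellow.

Unordered draws without replacement: count favorable combinations over C(36,6).
Favorable = C(12,4) · C(8,2) · C(7,0) · C(9,0) = 13860; total = C(36,6) = 1947792.
P = 13860/1947792 = 15/2108 ≈ 0.0071.

15/2108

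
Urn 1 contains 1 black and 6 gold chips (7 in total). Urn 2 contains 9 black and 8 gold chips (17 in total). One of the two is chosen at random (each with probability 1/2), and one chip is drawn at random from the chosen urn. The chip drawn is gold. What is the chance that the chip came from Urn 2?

P(gold | Urn 1) = 6/7; P(gold | Urn 2) = 8/17.
P(gold) = 1/2·6/7 + 1/2·8/17 = 79/119.
By Bayes' rule, P(Urn 2 | gold) = 4/17 / 79/119 = 28/79 ≈ 0.3544.

28/79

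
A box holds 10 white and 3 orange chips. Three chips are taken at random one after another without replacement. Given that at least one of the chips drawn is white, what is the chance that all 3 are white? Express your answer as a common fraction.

8/19

P(all 3 white) = C(10,3)/C(13,3) = 60/143; P(at least one white) = 1 − C(3,3)/C(13,3) = 285/286.
Since 'all 3 white' ⊆ 'at least one white', P(all 3 | at least one) = 60/143 / 285/286 = 8/19 ≈ 0.4211.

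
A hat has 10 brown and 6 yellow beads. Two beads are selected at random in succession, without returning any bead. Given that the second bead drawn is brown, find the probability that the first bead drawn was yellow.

P(first=yellow and the second bead drawn is brown) = (6/16)·(10/15) = 1/4.
P(the second bead drawn is brown) = Σ over first color = 3/8 + 1/4 = 5/8.
By Bayes, P(first=yellow | the second bead drawn is brown) = 1/4 / 5/8 = 2/5 ≈ 0.4000.

2/5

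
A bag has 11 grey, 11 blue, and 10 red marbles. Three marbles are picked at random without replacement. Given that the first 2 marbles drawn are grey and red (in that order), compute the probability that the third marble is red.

3/10

After removing 1 grey, 1 red, the bag has 9 red out of 30 remaining.
P(third is red | given) = 9/30 = 3/10 ≈ 0.3000.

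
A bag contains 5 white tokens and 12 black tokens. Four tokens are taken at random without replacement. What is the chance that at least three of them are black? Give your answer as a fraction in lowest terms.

319/476

Sum the hypergeometric tail for j = 3,…,4 black tokens.
Favorable = C(12,3)·C(5,1) + C(12,4)·C(5,0) = 1595; total = C(17,4) = 2380.
P = 1595/2380 = 319/476 ≈ 0.6702.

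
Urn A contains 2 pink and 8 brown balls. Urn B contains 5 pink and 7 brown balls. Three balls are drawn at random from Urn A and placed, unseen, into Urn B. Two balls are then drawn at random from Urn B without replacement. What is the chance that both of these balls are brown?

Condition on how many of the transferred balls are brown (from Urn A: 8 brown of 10; then Urn B has 15 total).
  1 brown: C(8,1)C(2,2)/C(10,3) = 1/15; then P = C(8,2)/C(15,2) = 4/15
  2 brown: C(8,2)C(2,1)/C(10,3) = 7/15; then P = C(9,2)/C(15,2) = 12/35
  3 brown: C(8,3)C(2,0)/C(10,3) = 7/15; then P = C(10,2)/C(15,2) = 3/7
P(both brown) = 17/45 ≈ 0.3778.

17/45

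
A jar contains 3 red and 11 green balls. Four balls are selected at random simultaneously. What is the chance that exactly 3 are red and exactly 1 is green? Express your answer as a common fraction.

Unordered draws without replacement: count favorable combinations over C(14,4).
Favorable = C(3,3) · C(11,1) = 11; total = C(14,4) = 1001.
P = 11/1001 = 1/91 ≈ 0.0110.

1/91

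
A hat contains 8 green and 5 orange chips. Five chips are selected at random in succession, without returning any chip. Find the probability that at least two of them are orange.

881/1287

Sum the hypergeometric tail for j = 2,…,5 orange chips.
Favorable = C(5,2)·C(8,3) + C(5,3)·C(8,2) + C(5,4)·C(8,1) + C(5,5)·C(8,0) = 881; total = C(13,5) = 1287.
P = 881/1287 = 881/1287 ≈ 0.6845.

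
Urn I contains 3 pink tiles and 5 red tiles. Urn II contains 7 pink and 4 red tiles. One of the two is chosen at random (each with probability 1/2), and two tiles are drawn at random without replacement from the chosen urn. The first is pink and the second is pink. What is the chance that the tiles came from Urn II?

P(E | Urn I) = 3/28; P(E | Urn II) = 21/55.
P(E) = 1/2·3/28 + 1/2·21/55 = 753/3080.
By Bayes' rule, P(Urn II | E) = 21/110 / 753/3080 = 196/251 ≈ 0.7809.

196/251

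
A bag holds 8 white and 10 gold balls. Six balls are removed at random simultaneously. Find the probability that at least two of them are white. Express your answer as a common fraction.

Sum the hypergeometric tail for j = 2,…,6 white balls.
Favorable = C(8,2)·C(10,4) + C(8,3)·C(10,3) + C(8,4)·C(10,2) + C(8,5)·C(10,1) + C(8,6)·C(10,0) = 16338; total = C(18,6) = 18564.
P = 16338/18564 = 389/442 ≈ 0.8801.

389/442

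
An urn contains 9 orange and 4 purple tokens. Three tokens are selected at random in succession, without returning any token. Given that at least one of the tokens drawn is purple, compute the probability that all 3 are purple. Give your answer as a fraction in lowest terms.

2/101

P(all 3 purple) = C(4,3)/C(13,3) = 2/143; P(at least one purple) = 1 − C(9,3)/C(13,3) = 101/143.
Since 'all 3 purple' ⊆ 'at least one purple', P(all 3 | at least one) = 2/143 / 101/143 = 2/101 ≈ 0.0198.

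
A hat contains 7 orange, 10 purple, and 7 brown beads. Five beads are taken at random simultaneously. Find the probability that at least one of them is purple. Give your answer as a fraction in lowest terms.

263/276

Use the complement: P(at least one purple) = 1 − P(no purple).
P(none) = C(14,5)/C(24,5) = 2002/42504.
So P = 1 − 2002/42504 = 263/276 ≈ 0.9529.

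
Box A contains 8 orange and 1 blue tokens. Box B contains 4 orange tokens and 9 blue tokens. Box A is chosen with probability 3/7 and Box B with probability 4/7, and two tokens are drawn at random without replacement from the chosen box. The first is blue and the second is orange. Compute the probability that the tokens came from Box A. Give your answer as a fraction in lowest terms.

13/49

P(E | Box A) = 1/9; P(E | Box B) = 3/13.
P(E) = 3/7·1/9 + 4/7·3/13 = 7/39.
By Bayes' rule, P(Box A | E) = 1/21 / 7/39 = 13/49 ≈ 0.2653.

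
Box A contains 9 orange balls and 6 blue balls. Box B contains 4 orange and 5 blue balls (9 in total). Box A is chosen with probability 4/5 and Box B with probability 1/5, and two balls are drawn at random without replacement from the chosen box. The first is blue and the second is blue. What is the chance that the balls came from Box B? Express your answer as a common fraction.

35/107

P(E | Box A) = 1/7; P(E | Box B) = 5/18.
P(E) = 4/5·1/7 + 1/5·5/18 = 107/630.
By Bayes' rule, P(Box B | E) = 1/18 / 107/630 = 35/107 ≈ 0.3271.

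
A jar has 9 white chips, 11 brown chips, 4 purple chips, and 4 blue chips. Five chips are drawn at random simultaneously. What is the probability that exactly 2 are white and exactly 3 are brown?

Unordered draws without replacement: count favorable combinations over C(28,5).
Favorable = C(9,2) · C(11,3) · C(4,0) · C(4,0) = 5940; total = C(28,5) = 98280.
P = 5940/98280 = 11/182 ≈ 0.0604.

11/182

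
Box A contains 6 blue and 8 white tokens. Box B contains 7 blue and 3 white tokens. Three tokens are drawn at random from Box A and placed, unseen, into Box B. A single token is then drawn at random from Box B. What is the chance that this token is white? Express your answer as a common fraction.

Condition on how many of the transferred tokens are white (from Box A: 8 white of 14; then Box B has 13 total).
  0 white: C(8,0)C(6,3)/C(14,3) = 5/91; then P = 3/13
  1 white: C(8,1)C(6,2)/C(14,3) = 30/91; then P = 4/13
  2 white: C(8,2)C(6,1)/C(14,3) = 6/13; then P = 5/13
  3 white: C(8,3)C(6,0)/C(14,3) = 2/13; then P = 6/13
P(white from Box B) = 33/91 ≈ 0.3626.

33/91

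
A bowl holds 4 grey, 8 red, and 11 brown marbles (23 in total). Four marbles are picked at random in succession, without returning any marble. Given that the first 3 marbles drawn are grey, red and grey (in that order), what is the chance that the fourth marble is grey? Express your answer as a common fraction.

1/10

After removing 2 grey, 1 red, the bowl has 2 grey out of 20 remaining.
P(fourth is grey | given) = 2/20 = 1/10 ≈ 0.1000.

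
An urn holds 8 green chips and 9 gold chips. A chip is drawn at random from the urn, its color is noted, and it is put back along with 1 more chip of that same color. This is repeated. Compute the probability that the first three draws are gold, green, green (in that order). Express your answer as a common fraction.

36/323

Track the composition after each reinforcement of +1.
P = (9/17) · (8/18) · (9/19) = 36/323 ≈ 0.1115.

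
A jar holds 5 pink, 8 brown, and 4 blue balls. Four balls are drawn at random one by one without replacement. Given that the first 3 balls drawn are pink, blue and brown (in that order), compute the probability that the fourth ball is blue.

After removing 1 pink, 1 brown, 1 blue, the jar has 3 blue out of 14 remaining.
P(fourth is blue | given) = 3/14 ≈ 0.2143.

3/14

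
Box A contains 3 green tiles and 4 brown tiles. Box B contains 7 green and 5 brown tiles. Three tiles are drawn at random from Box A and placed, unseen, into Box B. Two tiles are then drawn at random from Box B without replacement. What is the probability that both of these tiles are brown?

136/735

Condition on how many of the transferred tiles are brown (from Box A: 4 brown of 7; then Box B has 15 total).
  0 brown: C(4,0)C(3,3)/C(7,3) = 1/35; then P = C(5,2)/C(15,2) = 2/21
  1 brown: C(4,1)C(3,2)/C(7,3) = 12/35; then P = C(6,2)/C(15,2) = 1/7
  2 brown: C(4,2)C(3,1)/C(7,3) = 18/35; then P = C(7,2)/C(15,2) = 1/5
  3 brown: C(4,3)C(3,0)/C(7,3) = 4/35; then P = C(8,2)/C(15,2) = 4/15
P(both brown) = 136/735 ≈ 0.1850.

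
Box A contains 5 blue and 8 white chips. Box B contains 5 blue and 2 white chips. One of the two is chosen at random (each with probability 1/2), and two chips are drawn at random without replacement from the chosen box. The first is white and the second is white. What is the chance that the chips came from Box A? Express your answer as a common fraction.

P(E | Box A) = 14/39; P(E | Box B) = 1/21.
P(E) = 1/2·14/39 + 1/2·1/21 = 37/182.
By Bayes' rule, P(Box A | E) = 7/39 / 37/182 = 98/111 ≈ 0.8829.

98/111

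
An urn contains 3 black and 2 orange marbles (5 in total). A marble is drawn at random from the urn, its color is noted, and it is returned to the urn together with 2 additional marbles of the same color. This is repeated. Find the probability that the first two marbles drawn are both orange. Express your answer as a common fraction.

8/35

After a orange draw the urn holds 4 orange out of 7.
P = (2/5)·(4/7) = 8/35 ≈ 0.2286.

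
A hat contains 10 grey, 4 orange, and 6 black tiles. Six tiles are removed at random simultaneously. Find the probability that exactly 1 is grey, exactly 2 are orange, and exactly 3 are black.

Unordered draws without replacement: count favorable combinations over C(20,6).
Favorable = C(10,1) · C(4,2) · C(6,3) = 1200; total = C(20,6) = 38760.
P = 1200/38760 = 10/323 ≈ 0.0310.

10/323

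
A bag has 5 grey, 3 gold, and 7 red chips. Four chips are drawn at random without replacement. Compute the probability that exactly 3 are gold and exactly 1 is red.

1/195

Unordered draws without replacement: count favorable combinations over C(15,4).
Favorable = C(5,0) · C(3,3) · C(7,1) = 7; total = C(15,4) = 1365.
P = 7/1365 = 1/195 ≈ 0.0051.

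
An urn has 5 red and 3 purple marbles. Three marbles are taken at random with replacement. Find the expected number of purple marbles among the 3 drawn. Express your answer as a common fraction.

9/8

By linearity of expectation, E[X] = Σ P(draw i is purple); each independent draw has P(purple) = 3/8.
E[X] = 3 · 3/8 = 9/8 ≈ 1.1250.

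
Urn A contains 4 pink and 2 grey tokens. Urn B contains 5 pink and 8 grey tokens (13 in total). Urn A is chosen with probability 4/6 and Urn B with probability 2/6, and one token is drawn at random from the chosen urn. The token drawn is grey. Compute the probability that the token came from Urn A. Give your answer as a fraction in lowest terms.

P(grey | Urn A) = 1/3; P(grey | Urn B) = 8/13.
P(grey) = 2/3·1/3 + 1/3·8/13 = 50/117.
By Bayes' rule, P(Urn A | grey) = 2/9 / 50/117 = 13/25 ≈ 0.5200.

13/25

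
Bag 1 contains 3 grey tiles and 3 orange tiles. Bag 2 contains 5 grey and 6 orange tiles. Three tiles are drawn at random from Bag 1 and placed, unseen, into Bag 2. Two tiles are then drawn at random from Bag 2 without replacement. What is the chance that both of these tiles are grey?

Condition on how many of the transferred tiles are grey (from Bag 1: 3 grey of 6; then Bag 2 has 14 total).
  0 grey: C(3,0)C(3,3)/C(6,3) = 1/20; then P = C(5,2)/C(14,2) = 10/91
  1 grey: C(3,1)C(3,2)/C(6,3) = 9/20; then P = C(6,2)/C(14,2) = 15/91
  2 grey: C(3,2)C(3,1)/C(6,3) = 9/20; then P = C(7,2)/C(14,2) = 3/13
  3 grey: C(3,3)C(3,0)/C(6,3) = 1/20; then P = C(8,2)/C(14,2) = 4/13
P(both grey) = 181/910 ≈ 0.1989.

181/910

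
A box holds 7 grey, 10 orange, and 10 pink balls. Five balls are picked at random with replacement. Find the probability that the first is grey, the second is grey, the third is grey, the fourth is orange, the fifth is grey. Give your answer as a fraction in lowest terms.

24010/14348907

Multiply the conditional probability of each draw in order, with replacement (the composition resets each draw).
P = (7/27) · (7/27) · (7/27) · (10/27) · (7/27) = 24010/14348907 ≈ 0.0017.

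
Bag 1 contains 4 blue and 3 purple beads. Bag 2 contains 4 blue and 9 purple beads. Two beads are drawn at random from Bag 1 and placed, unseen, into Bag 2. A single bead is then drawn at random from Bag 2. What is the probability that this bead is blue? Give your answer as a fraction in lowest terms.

Condition on how many of the transferred beads are blue (from Bag 1: 4 blue of 7; then Bag 2 has 15 total).
  0 blue: C(4,0)C(3,2)/C(7,2) = 1/7; then P = 4/15
  1 blue: C(4,1)C(3,1)/C(7,2) = 4/7; then P = 5/15
  2 blue: C(4,2)C(3,0)/C(7,2) = 2/7; then P = 6/15
P(blue from Bag 2) = 12/35 ≈ 0.3429.

12/35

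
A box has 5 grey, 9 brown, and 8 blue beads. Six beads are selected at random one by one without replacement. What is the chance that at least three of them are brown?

154/323

Sum the hypergeometric tail for j = 3,…,6 brown beads.
Favorable = C(9,3)·C(13,3) + C(9,4)·C(13,2) + C(9,5)·C(13,1) + C(9,6)·C(13,0) = 35574; total = C(22,6) = 74613.
P = 35574/74613 = 154/323 ≈ 0.4768.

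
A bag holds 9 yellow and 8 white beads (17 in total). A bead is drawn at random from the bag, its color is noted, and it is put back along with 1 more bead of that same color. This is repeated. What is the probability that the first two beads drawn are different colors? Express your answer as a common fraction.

Either white then yellow, or yellow then white; after the first draw the total is 18.
P = (8/17)·(9/18) + (9/17)·(8/18) = 8/17 ≈ 0.4706.

8/17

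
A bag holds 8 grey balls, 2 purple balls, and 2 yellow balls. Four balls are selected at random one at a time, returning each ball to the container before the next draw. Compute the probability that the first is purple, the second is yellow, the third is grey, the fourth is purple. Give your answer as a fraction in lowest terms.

Multiply the conditional probability of each draw in order, with replacement (the composition resets each draw).
P = (2/12) · (2/12) · (8/12) · (2/12) = 1/324 ≈ 0.0031.

1/324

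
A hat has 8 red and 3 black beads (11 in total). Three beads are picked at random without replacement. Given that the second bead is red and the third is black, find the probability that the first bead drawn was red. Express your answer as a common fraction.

P(first=red and the second bead is red and the third is black) = (8/11)·(7/10)·(3/9) = 28/165.
P(E) = Σ over first color = 28/165 + 8/165 = 12/55.
By Bayes, P(first=red | E) = 28/165 / 12/55 = 7/9 ≈ 0.7778.

7/9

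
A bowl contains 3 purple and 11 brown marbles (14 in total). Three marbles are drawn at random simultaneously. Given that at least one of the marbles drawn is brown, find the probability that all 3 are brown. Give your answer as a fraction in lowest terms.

5/11

P(all 3 brown) = C(11,3)/C(14,3) = 165/364; P(at least one brown) = 1 − C(3,3)/C(14,3) = 363/364.
Since 'all 3 brown' ⊆ 'at least one brown', P(all 3 | at least one) = 165/364 / 363/364 = 5/11 ≈ 0.4545.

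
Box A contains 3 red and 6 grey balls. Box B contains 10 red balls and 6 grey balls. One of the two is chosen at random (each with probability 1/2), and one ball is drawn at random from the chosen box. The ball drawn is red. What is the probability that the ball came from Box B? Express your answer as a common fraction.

P(red | Box A) = 1/3; P(red | Box B) = 5/8.
P(red) = 1/2·1/3 + 1/2·5/8 = 23/48.
By Bayes' rule, P(Box B | red) = 5/16 / 23/48 = 15/23 ≈ 0.6522.

15/23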